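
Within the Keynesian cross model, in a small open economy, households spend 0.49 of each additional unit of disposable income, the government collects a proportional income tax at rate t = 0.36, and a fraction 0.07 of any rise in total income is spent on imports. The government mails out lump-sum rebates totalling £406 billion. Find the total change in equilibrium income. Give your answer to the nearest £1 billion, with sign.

+£263 billion

A lump-sum tax change of −£406 billion shifts disposable income by +£406 billion; first-round consumption changes by −c × ΔT = −0.49 × (−£406 billion) = +£198.94 billion.
Expenditure multiplier = 1/(1 − c(1−t) + m) = 1/(1 − 0.49×0.64 + 0.07) = 1/0.7564 ≈ 1.322.
The tax multiplier is −c × k ≈ −0.648, so ΔY = k × (−c·ΔT) = (+£198.94 billion) / 0.7564 ≈ +£263 billion.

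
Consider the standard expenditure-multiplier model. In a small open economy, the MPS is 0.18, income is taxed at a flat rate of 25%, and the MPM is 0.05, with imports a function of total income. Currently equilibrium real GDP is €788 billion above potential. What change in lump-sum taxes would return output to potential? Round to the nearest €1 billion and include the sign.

MPC = 1 − MPS = 1 − 0.18 = 0.82.
Spending multiplier = 1/(1 − c(1−t) + m) = 1/(1 − 0.82×0.75 + 0.05) = 1/0.435 ≈ 2.299.
Tax multiplier = −c·k = −0.82/0.435 ≈ −1.885. Need ΔY = −€788 billion, so ΔT = ΔY/(−c·k) = −(−€788 billion) × 0.435 / 0.82 ≈ +€418 billion.
The government should raise lump-sum taxes by €418 billion.

+€418 billion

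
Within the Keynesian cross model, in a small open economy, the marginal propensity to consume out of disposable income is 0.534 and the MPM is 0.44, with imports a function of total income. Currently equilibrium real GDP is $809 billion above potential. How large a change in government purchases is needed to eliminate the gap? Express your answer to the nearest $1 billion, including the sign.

Spending multiplier = 1/(1 − c + m) = 1/(1 − 0.534 + 0.44) = 1/0.906 ≈ 1.104.
Need ΔY = −$809 billion, so ΔG = ΔY/k = (−$809 billion) × 0.906 ≈ −$733 billion.
The government should cut government purchases by $733 billion.

−$733 billion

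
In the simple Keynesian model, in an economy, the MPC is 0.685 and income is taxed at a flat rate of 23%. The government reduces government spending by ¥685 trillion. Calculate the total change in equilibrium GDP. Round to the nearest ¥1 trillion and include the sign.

Government-spending multiplier = 1/(1 − c(1−t)) = 1/(1 − 0.685×0.77) = 1/0.47255 ≈ 2.116.
ΔY = k × ΔG = (−¥685 trillion) / 0.47255 ≈ −¥1,450 trillion.

−¥1,450 trillion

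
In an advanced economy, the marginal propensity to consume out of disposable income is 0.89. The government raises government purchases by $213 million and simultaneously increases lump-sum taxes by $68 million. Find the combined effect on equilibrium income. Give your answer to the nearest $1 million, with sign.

Expenditure multiplier = 1/(1 − MPC) = 1/(1 − 0.89) = 1/0.11 ≈ 9.091.
ΔG contributes k·ΔG = (+$213 million) / 0.11 ≈ +$1,936.4 million.
ΔT of +$68 million changes first-round spending by −c·ΔT = −$60.52 million, contributing k·(−c·ΔT) = (−$60.52 million) / 0.11 ≈ −$550.2 million.
Net ΔY = k(ΔG − c·ΔT) = (+$152.48 million) / 0.11 ≈ +$1,386 million.

+$1,386 million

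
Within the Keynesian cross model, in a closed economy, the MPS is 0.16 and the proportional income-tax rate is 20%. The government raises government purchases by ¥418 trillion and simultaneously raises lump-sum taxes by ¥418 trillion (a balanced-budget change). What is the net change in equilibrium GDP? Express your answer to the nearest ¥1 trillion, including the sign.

MPC = 1 − MPS = 1 − 0.16 = 0.84.
Expenditure multiplier = 1/(1 − c(1−t)) = 1/(1 − 0.84×0.8) = 1/0.328 ≈ 3.049.
ΔG contributes k·ΔG = (+¥418 trillion) / 0.328 ≈ +¥1,274.4 trillion.
ΔT of +¥418 trillion changes first-round spending by −c·ΔT = −¥351.12 trillion, contributing k·(−c·ΔT) = (−¥351.12 trillion) / 0.328 ≈ −¥1,070.5 trillion.
Net ΔY = k(ΔG − c·ΔT) = (+¥66.88 trillion) / 0.328 ≈ +¥204 trillion.

+¥204 trillion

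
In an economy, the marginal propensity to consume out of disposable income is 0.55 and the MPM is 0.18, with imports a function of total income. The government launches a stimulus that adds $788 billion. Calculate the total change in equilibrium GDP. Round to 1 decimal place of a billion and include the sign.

+$1,250.8 billion

Government-spending multiplier = 1/(1 − c + m) = 1/(1 − 0.55 + 0.18) = 1/0.63 ≈ 1.587.
ΔY = k × ΔG = (+$788 billion) / 0.63 ≈ +$1,250.8 billion.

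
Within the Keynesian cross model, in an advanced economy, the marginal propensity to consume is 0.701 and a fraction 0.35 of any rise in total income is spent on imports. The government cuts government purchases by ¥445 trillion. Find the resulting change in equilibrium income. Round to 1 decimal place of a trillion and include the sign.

−¥685.7 trillion

Expenditure multiplier = 1/(1 − c + m) = 1/(1 − 0.701 + 0.35) = 1/0.649 ≈ 1.541.
ΔY = k × ΔG = (−¥445 trillion) / 0.649 ≈ −¥685.7 trillion.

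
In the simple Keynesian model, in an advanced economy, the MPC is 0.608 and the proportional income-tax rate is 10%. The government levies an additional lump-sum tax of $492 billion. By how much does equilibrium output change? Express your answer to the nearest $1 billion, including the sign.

A lump-sum tax change of +$492 billion shifts disposable income by −$492 billion; first-round consumption changes by −c × ΔT = −0.608 × (+$492 billion) = −$299.136 billion.
Expenditure multiplier = 1/(1 − c(1−t)) = 1/(1 − 0.608×0.9) = 1/0.4528 ≈ 2.208.
The tax multiplier is −c × k ≈ −1.343, so ΔY = k × (−c·ΔT) = (−$299.136 billion) / 0.4528 ≈ −$661 billion.

−$661 billion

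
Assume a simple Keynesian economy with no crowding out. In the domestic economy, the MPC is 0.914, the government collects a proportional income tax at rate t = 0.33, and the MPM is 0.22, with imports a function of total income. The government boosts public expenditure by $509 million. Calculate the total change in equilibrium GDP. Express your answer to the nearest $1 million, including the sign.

Expenditure multiplier = 1/(1 − c(1−t) + m) = 1/(1 − 0.914×0.67 + 0.22) = 1/0.60762 ≈ 1.646.
ΔY = k × ΔG = (+$509 million) / 0.60762 ≈ +$838 million.

+$838 million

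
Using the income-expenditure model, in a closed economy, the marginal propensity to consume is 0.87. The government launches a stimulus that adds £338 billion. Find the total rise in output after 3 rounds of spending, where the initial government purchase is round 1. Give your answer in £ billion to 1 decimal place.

£887.9 billion

Round 1 adds ΔG = £338 billion; each later round is MPC = 0.87 times the previous.
After 3 rounds: 338 + 294.06 + 255.8322 = ΔG·(1 − c^3)/(1 − c) = 338 × (1 − 0.658503)/0.13 ≈ £887.9 billion.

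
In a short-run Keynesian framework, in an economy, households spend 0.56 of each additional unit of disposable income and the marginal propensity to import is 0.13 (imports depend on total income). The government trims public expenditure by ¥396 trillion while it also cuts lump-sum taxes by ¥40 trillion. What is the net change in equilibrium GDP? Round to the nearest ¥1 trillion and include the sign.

Expenditure multiplier = 1/(1 − c + m) = 1/(1 − 0.56 + 0.13) = 1/0.57 ≈ 1.754.
ΔG contributes k·ΔG = (−¥396 trillion) / 0.57 ≈ −¥694.7 trillion.
ΔT of −¥40 trillion changes first-round spending by −c·ΔT = +¥22.4 trillion, contributing k·(−c·ΔT) = (+¥22.4 trillion) / 0.57 ≈ +¥39.3 trillion.
Net ΔY = k(ΔG − c·ΔT) = (−¥373.6 trillion) / 0.57 ≈ −¥655 trillion.

−¥655 trillion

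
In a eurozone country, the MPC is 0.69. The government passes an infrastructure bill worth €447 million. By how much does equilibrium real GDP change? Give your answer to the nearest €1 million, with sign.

+€1,442 million

Spending multiplier = 1/(1 − MPC) = 1/(1 − 0.69) = 1/0.31 ≈ 3.226.
ΔY = k × ΔG = (+€447 million) / 0.31 ≈ +€1,442 million.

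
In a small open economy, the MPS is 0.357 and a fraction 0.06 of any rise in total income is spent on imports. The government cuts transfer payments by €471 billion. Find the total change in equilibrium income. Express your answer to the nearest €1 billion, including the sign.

−€726 billion

MPC = 1 − MPS = 1 − 0.357 = 0.643.
The transfer change shifts disposable income by −€471 billion, so first-round consumption changes by c·ΔTR = 0.643 × (−€471 billion) = −€302.853 billion.
Expenditure multiplier = 1/(1 − c + m) = 1/(1 − 0.643 + 0.06) = 1/0.417 ≈ 2.398.
The transfer multiplier is c × k ≈ 1.542, so ΔY = k × (c·ΔTR) = (−€302.853 billion) / 0.417 ≈ −€726 billion.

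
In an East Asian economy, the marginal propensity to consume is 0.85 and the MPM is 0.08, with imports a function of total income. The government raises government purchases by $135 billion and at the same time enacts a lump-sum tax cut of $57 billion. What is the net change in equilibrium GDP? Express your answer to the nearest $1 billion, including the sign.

Expenditure multiplier = 1/(1 − c + m) = 1/(1 − 0.85 + 0.08) = 1/0.23 ≈ 4.348.
ΔG contributes k·ΔG = (+$135 billion) / 0.23 ≈ +$587 billion.
ΔT of −$57 billion changes first-round spending by −c·ΔT = +$48.45 billion, contributing k·(−c·ΔT) = (+$48.45 billion) / 0.23 ≈ +$210.7 billion.
Net ΔY = k(ΔG − c·ΔT) = (+$183.45 billion) / 0.23 ≈ +$798 billion.

+$798 billion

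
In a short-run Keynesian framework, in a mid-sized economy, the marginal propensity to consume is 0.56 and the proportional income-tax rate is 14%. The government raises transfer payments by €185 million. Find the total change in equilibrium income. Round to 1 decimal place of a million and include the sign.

The transfer change shifts disposable income by +€185 million, so first-round consumption changes by c·ΔTR = 0.56 × (+€185 million) = +€103.6 million.
Expenditure multiplier = 1/(1 − c(1−t)) = 1/(1 − 0.56×0.86) = 1/0.5184 ≈ 1.929.
The transfer multiplier is c × k ≈ 1.08, so ΔY = k × (c·ΔTR) = (+€103.6 million) / 0.5184 ≈ +€199.8 million.

+€199.8 million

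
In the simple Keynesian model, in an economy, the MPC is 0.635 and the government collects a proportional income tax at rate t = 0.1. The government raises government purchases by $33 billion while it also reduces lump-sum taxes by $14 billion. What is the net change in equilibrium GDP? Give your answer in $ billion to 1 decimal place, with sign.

+$97.8 billion

Expenditure multiplier = 1/(1 − c(1−t)) = 1/(1 − 0.635×0.9) = 1/0.4285 ≈ 2.334.
ΔG contributes k·ΔG = (+$33 billion) / 0.4285 ≈ +$77 billion.
ΔT of −$14 billion changes first-round spending by −c·ΔT = +$8.89 billion, contributing k·(−c·ΔT) = (+$8.89 billion) / 0.4285 ≈ +$20.7 billion.
Net ΔY = k(ΔG − c·ΔT) = (+$41.89 billion) / 0.4285 ≈ +$97.8 billion.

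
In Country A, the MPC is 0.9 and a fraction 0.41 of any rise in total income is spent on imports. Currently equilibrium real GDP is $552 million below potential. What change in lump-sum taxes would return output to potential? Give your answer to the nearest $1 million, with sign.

Spending multiplier = 1/(1 − c + m) = 1/(1 − 0.9 + 0.41) = 1/0.51 ≈ 1.961.
Tax multiplier = −c·k = −0.9/0.51 ≈ −1.765. Need ΔY = +$552 million, so ΔT = ΔY/(−c·k) = −(+$552 million) × 0.51 / 0.9 ≈ −$313 million.
The government should cut lump-sum taxes by $313 million.

−$313 million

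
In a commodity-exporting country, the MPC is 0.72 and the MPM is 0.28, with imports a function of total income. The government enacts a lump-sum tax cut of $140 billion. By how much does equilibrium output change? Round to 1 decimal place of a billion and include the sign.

+$180.0 billion

A lump-sum tax change of −$140 billion shifts disposable income by +$140 billion; first-round consumption changes by −c × ΔT = −0.72 × (−$140 billion) = +$100.8 billion.
Expenditure multiplier = 1/(1 − c + m) = 1/(1 − 0.72 + 0.28) = 1/0.56 ≈ 1.786.
The tax multiplier is −c × k ≈ −1.286, so ΔY = k × (−c·ΔT) = (+$100.8 billion) / 0.56 = +$180 billion.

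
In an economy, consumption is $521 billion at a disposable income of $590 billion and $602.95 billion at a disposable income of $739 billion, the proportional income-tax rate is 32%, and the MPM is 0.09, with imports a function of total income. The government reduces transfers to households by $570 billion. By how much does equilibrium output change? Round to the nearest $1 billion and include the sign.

−$438 billion

MPC = ΔC/ΔYd = (602.95 − 521)/(739 − 590) = 81.95/149 = 0.55.
The transfer change shifts disposable income by −$570 billion, so first-round consumption changes by c·ΔTR = 0.55 × (−$570 billion) = −$313.5 billion.
Expenditure multiplier = 1/(1 − c(1−t) + m) = 1/(1 − 0.55×0.68 + 0.09) = 1/0.716 ≈ 1.397.
The transfer multiplier is c × k ≈ 0.768, so ΔY = k × (c·ΔTR) = (−$313.5 billion) / 0.716 ≈ −$438 billion.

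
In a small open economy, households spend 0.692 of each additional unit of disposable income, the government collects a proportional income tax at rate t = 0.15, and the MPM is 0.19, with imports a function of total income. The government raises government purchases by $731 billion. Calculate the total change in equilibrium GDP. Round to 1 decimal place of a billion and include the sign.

Government-spending multiplier = 1/(1 − c(1−t) + m) = 1/(1 − 0.692×0.85 + 0.19) = 1/0.6018 ≈ 1.662.
ΔY = k × ΔG = (+$731 billion) / 0.6018 ≈ +$1,214.7 billion.

+$1,214.7 billion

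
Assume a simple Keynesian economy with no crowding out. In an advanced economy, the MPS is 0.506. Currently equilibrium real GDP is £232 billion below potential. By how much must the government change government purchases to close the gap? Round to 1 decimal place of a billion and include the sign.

MPC = 1 − MPS = 1 − 0.506 = 0.494.
Spending multiplier = 1/(1 − MPC) = 1/(1 − 0.494) = 1/0.506 ≈ 1.976.
Need ΔY = +£232 billion, so ΔG = ΔY/k = (+£232 billion) × 0.506 ≈ +£117.4 billion.
The government should increase government purchases by £117.4 billion.

+£117.4 billion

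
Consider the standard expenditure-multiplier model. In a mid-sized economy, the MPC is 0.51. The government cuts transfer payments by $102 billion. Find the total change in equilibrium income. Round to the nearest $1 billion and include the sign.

The transfer change shifts disposable income by −$102 billion, so first-round consumption changes by c·ΔTR = 0.51 × (−$102 billion) = −$52.02 billion.
Expenditure multiplier = 1/(1 − MPC) = 1/(1 − 0.51) = 1/0.49 ≈ 2.041.
The transfer multiplier is c × k ≈ 1.041, so ΔY = k × (c·ΔTR) = (−$52.02 billion) / 0.49 ≈ −$106 billion.

−$106 billion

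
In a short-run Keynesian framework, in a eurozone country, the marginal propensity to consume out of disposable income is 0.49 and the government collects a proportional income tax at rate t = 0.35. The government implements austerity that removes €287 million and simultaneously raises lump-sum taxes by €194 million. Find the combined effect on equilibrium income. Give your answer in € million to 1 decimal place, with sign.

−€560.6 million

Expenditure multiplier = 1/(1 − c(1−t)) = 1/(1 − 0.49×0.65) = 1/0.6815 ≈ 1.467.
ΔG contributes k·ΔG = (−€287 million) / 0.6815 ≈ −€421.1 million.
ΔT of +€194 million changes first-round spending by −c·ΔT = −€95.06 million, contributing k·(−c·ΔT) = (−€95.06 million) / 0.6815 ≈ −€139.5 million.
Net ΔY = k(ΔG − c·ΔT) = (−€382.06 million) / 0.6815 ≈ −€560.6 million.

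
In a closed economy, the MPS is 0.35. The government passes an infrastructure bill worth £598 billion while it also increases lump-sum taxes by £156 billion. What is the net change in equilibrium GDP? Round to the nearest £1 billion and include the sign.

+£1,419 billion

MPC = 1 − MPS = 1 − 0.35 = 0.65.
Expenditure multiplier = 1/(1 − MPC) = 1/(1 − 0.65) = 1/0.35 ≈ 2.857.
ΔG contributes k·ΔG = (+£598 billion) / 0.35 ≈ +£1,708.6 billion.
ΔT of +£156 billion changes first-round spending by −c·ΔT = −£101.4 billion, contributing k·(−c·ΔT) = (−£101.4 billion) / 0.35 ≈ −£289.7 billion.
Net ΔY = k(ΔG − c·ΔT) = (+£496.6 billion) / 0.35 ≈ +£1,419 billion.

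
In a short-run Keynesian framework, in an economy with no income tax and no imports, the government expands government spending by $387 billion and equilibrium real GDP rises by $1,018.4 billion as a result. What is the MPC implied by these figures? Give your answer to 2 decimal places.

Implied spending multiplier k = ΔY/ΔG = 1,018.4/387 ≈ 2.6315.
Since k = 1/(1 − MPC), MPC = 1 − 1/k = 1 − ΔG/ΔY = 1 − 387/1,018.4 ≈ 0.62.

0.62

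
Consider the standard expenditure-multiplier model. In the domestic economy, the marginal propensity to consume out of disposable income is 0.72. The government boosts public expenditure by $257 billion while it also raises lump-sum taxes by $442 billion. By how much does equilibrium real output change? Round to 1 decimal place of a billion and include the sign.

−$218.7 billion

Expenditure multiplier = 1/(1 − MPC) = 1/(1 − 0.72) = 1/0.28 ≈ 3.571.
ΔG contributes k·ΔG = (+$257 billion) / 0.28 ≈ +$917.9 billion.
ΔT of +$442 billion changes first-round spending by −c·ΔT = −$318.24 billion, contributing k·(−c·ΔT) = (−$318.24 billion) / 0.28 ≈ −$1,136.6 billion.
Net ΔY = k(ΔG − c·ΔT) = (−$61.24 billion) / 0.28 ≈ −$218.7 billion.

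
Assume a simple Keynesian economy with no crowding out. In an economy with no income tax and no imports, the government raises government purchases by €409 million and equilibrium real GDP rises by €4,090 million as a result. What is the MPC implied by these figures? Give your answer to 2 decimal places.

Implied spending multiplier k = ΔY/ΔG = 4,090/409 = 10.
Since k = 1/(1 − MPC), MPC = 1 − 1/k = 1 − ΔG/ΔY = 1 − 409/4,090 = 0.90.

0.90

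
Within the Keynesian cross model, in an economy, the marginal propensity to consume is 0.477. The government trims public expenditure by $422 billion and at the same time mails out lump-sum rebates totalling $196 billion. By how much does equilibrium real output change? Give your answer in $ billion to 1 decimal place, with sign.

Expenditure multiplier = 1/(1 − MPC) = 1/(1 − 0.477) = 1/0.523 ≈ 1.912.
ΔG contributes k·ΔG = (−$422 billion) / 0.523 ≈ −$806.9 billion.
ΔT of −$196 billion changes first-round spending by −c·ΔT = +$93.492 billion, contributing k·(−c·ΔT) = (+$93.492 billion) / 0.523 ≈ +$178.8 billion.
Net ΔY = k(ΔG − c·ΔT) = (−$328.508 billion) / 0.523 ≈ −$628.1 billion.

−$628.1 billion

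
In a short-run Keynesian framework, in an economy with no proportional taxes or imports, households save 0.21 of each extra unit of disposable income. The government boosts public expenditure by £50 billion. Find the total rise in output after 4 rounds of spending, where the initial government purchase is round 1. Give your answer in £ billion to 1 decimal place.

MPC = 1 − MPS = 1 − 0.21 = 0.79.
Round 1 adds ΔG = £50 billion; each later round is MPC = 0.79 times the previous.
After 4 rounds: 50 + 39.5 + 31.205 + 24.65195 = ΔG·(1 − c^4)/(1 − c) = 50 × (1 − 0.38950081)/0.21 ≈ £145.4 billion.

£145.4 billion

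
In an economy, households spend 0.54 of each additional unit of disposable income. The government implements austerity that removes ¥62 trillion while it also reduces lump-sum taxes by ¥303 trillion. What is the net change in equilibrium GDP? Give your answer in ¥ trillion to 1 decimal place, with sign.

+¥220.9 trillion

Expenditure multiplier = 1/(1 − MPC) = 1/(1 − 0.54) = 1/0.46 ≈ 2.174.
ΔG contributes k·ΔG = (−¥62 trillion) / 0.46 ≈ −¥134.8 trillion.
ΔT of −¥303 trillion changes first-round spending by −c·ΔT = +¥163.62 trillion, contributing k·(−c·ΔT) = (+¥163.62 trillion) / 0.46 ≈ +¥355.7 trillion.
Net ΔY = k(ΔG − c·ΔT) = (+¥101.62 trillion) / 0.46 ≈ +¥220.9 trillion.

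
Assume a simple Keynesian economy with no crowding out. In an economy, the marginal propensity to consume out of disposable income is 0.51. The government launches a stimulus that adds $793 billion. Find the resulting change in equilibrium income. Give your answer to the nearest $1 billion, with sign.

+$1,618 billion

Government-spending multiplier = 1/(1 − MPC) = 1/(1 − 0.51) = 1/0.49 ≈ 2.041.
ΔY = k × ΔG = (+$793 billion) / 0.49 ≈ +$1,618 billion.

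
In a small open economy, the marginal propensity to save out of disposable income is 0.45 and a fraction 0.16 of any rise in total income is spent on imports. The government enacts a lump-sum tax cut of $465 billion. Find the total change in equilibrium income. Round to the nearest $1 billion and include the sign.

MPC = 1 − MPS = 1 − 0.45 = 0.55.
A lump-sum tax change of −$465 billion shifts disposable income by +$465 billion; first-round consumption changes by −c × ΔT = −0.55 × (−$465 billion) = +$255.75 billion.
Expenditure multiplier = 1/(1 − c + m) = 1/(1 − 0.55 + 0.16) = 1/0.61 ≈ 1.639.
The tax multiplier is −c × k ≈ −0.902, so ΔY = k × (−c·ΔT) = (+$255.75 billion) / 0.61 ≈ +$419 billion.

+$419 billion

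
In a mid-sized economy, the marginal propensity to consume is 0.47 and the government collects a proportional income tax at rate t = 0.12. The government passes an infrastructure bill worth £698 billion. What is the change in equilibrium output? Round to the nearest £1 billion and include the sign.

Spending multiplier = 1/(1 − c(1−t)) = 1/(1 − 0.47×0.88) = 1/0.5864 ≈ 1.705.
ΔY = k × ΔG = (+£698 billion) / 0.5864 ≈ +£1,190 billion.

+£1,190 billion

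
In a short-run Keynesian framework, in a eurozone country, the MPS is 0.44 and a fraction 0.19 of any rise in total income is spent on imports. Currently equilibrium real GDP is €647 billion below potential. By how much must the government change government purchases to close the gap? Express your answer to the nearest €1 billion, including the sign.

MPC = 1 − MPS = 1 − 0.44 = 0.56.
Spending multiplier = 1/(1 − c + m) = 1/(1 − 0.56 + 0.19) = 1/0.63 ≈ 1.587.
Need ΔY = +€647 billion, so ΔG = ΔY/k = (+€647 billion) × 0.63 ≈ +€408 billion.
The government should increase government purchases by €408 billion.

+€408 billion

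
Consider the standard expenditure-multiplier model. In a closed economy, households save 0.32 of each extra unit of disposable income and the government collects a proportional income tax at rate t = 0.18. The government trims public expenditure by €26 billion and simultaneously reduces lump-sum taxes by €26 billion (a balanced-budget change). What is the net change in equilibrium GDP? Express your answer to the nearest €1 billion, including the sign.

−€19 billion

MPC = 1 − MPS = 1 − 0.32 = 0.68.
Expenditure multiplier = 1/(1 − c(1−t)) = 1/(1 − 0.68×0.82) = 1/0.4424 ≈ 2.26.
ΔG contributes k·ΔG = (−€26 billion) / 0.4424 ≈ −€58.8 billion.
ΔT of −€26 billion changes first-round spending by −c·ΔT = +€17.68 billion, contributing k·(−c·ΔT) = (+€17.68 billion) / 0.4424 ≈ +€40 billion.
Net ΔY = k(ΔG − c·ΔT) = (−€8.32 billion) / 0.4424 ≈ −€19 billion.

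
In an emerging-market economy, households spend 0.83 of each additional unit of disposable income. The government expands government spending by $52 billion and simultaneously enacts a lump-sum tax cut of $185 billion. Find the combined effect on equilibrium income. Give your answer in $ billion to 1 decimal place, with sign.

+$1,209.1 billion

Expenditure multiplier = 1/(1 − MPC) = 1/(1 − 0.83) = 1/0.17 ≈ 5.882.
ΔG contributes k·ΔG = (+$52 billion) / 0.17 ≈ +$305.9 billion.
ΔT of −$185 billion changes first-round spending by −c·ΔT = +$153.55 billion, contributing k·(−c·ΔT) = (+$153.55 billion) / 0.17 ≈ +$903.2 billion.
Net ΔY = k(ΔG − c·ΔT) = (+$205.55 billion) / 0.17 ≈ +$1,209.1 billion.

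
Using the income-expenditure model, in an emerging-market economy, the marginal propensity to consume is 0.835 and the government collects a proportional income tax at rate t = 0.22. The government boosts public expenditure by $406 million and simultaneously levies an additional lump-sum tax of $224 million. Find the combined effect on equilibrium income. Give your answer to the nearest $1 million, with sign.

+$628 million

Expenditure multiplier = 1/(1 − c(1−t)) = 1/(1 − 0.835×0.78) = 1/0.3487 ≈ 2.868.
ΔG contributes k·ΔG = (+$406 million) / 0.3487 ≈ +$1,164.3 million.
ΔT of +$224 million changes first-round spending by −c·ΔT = −$187.04 million, contributing k·(−c·ΔT) = (−$187.04 million) / 0.3487 ≈ −$536.4 million.
Net ΔY = k(ΔG − c·ΔT) = (+$218.96 million) / 0.3487 ≈ +$628 million.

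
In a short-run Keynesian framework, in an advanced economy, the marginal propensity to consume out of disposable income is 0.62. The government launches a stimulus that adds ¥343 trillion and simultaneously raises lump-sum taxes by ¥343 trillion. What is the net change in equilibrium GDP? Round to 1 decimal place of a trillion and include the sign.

Expenditure multiplier = 1/(1 − MPC) = 1/(1 − 0.62) = 1/0.38 ≈ 2.632.
ΔG contributes k·ΔG = (+¥343 trillion) / 0.38 ≈ +¥902.6 trillion.
ΔT of +¥343 trillion changes first-round spending by −c·ΔT = −¥212.66 trillion, contributing k·(−c·ΔT) = (−¥212.66 trillion) / 0.38 ≈ −¥559.6 trillion.
With ΔG = ΔT and no other leakages, the balanced-budget multiplier is 1, so ΔY = ΔG = +¥343 trillion.

+¥343.0 trillion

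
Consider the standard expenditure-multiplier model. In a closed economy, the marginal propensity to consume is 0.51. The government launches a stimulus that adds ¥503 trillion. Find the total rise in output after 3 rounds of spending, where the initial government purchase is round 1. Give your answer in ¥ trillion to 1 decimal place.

¥890.4 trillion

Round 1 adds ΔG = ¥503 trillion; each later round is MPC = 0.51 times the previous.
After 3 rounds: 503 + 256.53 + 130.8303 = ΔG·(1 − c^3)/(1 − c) = 503 × (1 − 0.132651)/0.49 ≈ ¥890.4 trillion.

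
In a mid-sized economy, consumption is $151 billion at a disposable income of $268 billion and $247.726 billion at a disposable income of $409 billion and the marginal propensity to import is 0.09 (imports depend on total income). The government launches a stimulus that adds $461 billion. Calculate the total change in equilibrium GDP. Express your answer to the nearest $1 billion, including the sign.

MPC = ΔC/ΔYd = (247.726 − 151)/(409 − 268) = 96.726/141 = 0.686.
Government-spending multiplier = 1/(1 − c + m) = 1/(1 − 0.686 + 0.09) = 1/0.404 ≈ 2.475.
ΔY = k × ΔG = (+$461 billion) / 0.404 ≈ +$1,141 billion.

+$1,141 billion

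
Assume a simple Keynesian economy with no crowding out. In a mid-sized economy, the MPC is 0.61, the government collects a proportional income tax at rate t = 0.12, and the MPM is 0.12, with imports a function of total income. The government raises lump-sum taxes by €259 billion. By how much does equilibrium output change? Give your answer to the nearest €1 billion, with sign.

A lump-sum tax change of +€259 billion shifts disposable income by −€259 billion; first-round consumption changes by −c × ΔT = −0.61 × (+€259 billion) = −€157.99 billion.
Expenditure multiplier = 1/(1 − c(1−t) + m) = 1/(1 − 0.61×0.88 + 0.12) = 1/0.5832 ≈ 1.715.
The tax multiplier is −c × k ≈ −1.046, so ΔY = k × (−c·ΔT) = (−€157.99 billion) / 0.5832 ≈ −€271 billion.

−€271 billion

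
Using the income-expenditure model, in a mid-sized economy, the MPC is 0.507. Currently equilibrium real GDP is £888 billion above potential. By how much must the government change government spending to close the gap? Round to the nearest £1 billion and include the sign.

Spending multiplier = 1/(1 − MPC) = 1/(1 − 0.507) = 1/0.493 ≈ 2.028.
Need ΔY = −£888 billion, so ΔG = ΔY/k = (−£888 billion) × 0.493 ≈ −£438 billion.
The government should cut government spending by £438 billion.

−£438 billion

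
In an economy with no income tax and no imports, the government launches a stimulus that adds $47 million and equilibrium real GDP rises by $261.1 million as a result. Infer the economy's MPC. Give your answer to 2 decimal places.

Implied spending multiplier k = ΔY/ΔG = 261.1/47 ≈ 5.5553.
Since k = 1/(1 − MPC), MPC = 1 − 1/k = 1 − ΔG/ΔY = 1 − 47/261.1 ≈ 0.82.

0.82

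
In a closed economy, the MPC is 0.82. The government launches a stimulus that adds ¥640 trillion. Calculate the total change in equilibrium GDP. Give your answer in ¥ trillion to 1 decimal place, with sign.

+¥3,555.6 trillion

Government-spending multiplier = 1/(1 − MPC) = 1/(1 − 0.82) = 1/0.18 ≈ 5.556.
ΔY = k × ΔG = (+¥640 trillion) / 0.18 ≈ +¥3,555.6 trillion.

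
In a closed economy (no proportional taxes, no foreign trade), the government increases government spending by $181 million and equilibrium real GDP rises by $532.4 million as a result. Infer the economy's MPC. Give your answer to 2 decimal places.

0.66

Implied spending multiplier k = ΔY/ΔG = 532.4/181 ≈ 2.9414.
Since k = 1/(1 − MPC), MPC = 1 − 1/k = 1 − ΔG/ΔY = 1 − 181/532.4 ≈ 0.66.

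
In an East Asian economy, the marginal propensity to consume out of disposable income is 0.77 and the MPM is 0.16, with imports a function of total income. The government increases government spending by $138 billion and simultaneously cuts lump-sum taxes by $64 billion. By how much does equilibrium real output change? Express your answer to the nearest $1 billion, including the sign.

Expenditure multiplier = 1/(1 − c + m) = 1/(1 − 0.77 + 0.16) = 1/0.39 ≈ 2.564.
ΔG contributes k·ΔG = (+$138 billion) / 0.39 ≈ +$353.8 billion.
ΔT of −$64 billion changes first-round spending by −c·ΔT = +$49.28 billion, contributing k·(−c·ΔT) = (+$49.28 billion) / 0.39 ≈ +$126.4 billion.
Net ΔY = k(ΔG − c·ΔT) = (+$187.28 billion) / 0.39 ≈ +$480 billion.

+$480 billion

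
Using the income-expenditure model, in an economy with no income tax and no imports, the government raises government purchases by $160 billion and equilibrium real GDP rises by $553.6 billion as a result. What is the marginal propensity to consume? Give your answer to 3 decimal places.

Implied spending multiplier k = ΔY/ΔG = 553.6/160 = 3.46.
Since k = 1/(1 − MPC), MPC = 1 − 1/k = 1 − ΔG/ΔY = 1 − 160/553.6 ≈ 0.711.

0.711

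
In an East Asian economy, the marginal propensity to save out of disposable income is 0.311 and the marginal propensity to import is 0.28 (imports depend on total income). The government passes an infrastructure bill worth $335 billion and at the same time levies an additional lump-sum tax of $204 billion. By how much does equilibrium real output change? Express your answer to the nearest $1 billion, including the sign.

MPC = 1 − MPS = 1 − 0.311 = 0.689.
Expenditure multiplier = 1/(1 − c + m) = 1/(1 − 0.689 + 0.28) = 1/0.591 ≈ 1.692.
ΔG contributes k·ΔG = (+$335 billion) / 0.591 ≈ +$566.8 billion.
ΔT of +$204 billion changes first-round spending by −c·ΔT = −$140.556 billion, contributing k·(−c·ΔT) = (−$140.556 billion) / 0.591 ≈ −$237.8 billion.
Net ΔY = k(ΔG − c·ΔT) = (+$194.444 billion) / 0.591 ≈ +$329 billion.

+$329 billion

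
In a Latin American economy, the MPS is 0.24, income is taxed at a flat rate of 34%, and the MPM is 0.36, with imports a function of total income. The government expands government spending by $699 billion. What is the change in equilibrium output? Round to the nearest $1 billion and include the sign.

+$814 billion

MPC = 1 − MPS = 1 − 0.24 = 0.76.
Spending multiplier = 1/(1 − c(1−t) + m) = 1/(1 − 0.76×0.66 + 0.36) = 1/0.8584 ≈ 1.165.
ΔY = k × ΔG = (+$699 billion) / 0.8584 ≈ +$814 billion.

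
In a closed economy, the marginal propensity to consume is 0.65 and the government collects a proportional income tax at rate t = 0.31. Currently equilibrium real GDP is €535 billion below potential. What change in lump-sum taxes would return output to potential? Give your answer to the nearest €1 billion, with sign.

−€454 billion

Spending multiplier = 1/(1 − c(1−t)) = 1/(1 − 0.65×0.69) = 1/0.5515 ≈ 1.813.
Tax multiplier = −c·k = −0.65/0.5515 ≈ −1.179. Need ΔY = +€535 billion, so ΔT = ΔY/(−c·k) = −(+€535 billion) × 0.5515 / 0.65 ≈ −€454 billion.
The government should cut lump-sum taxes by €454 billion.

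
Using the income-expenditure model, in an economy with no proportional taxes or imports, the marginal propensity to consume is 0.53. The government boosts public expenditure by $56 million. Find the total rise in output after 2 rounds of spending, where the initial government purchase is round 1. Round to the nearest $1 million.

$86 million

Round 1 adds ΔG = $56 million; each later round is MPC = 0.53 times the previous.
After 2 rounds: 56 + 29.68 = ΔG·(1 − c^2)/(1 − c) = 56 × (1 − 0.2809)/0.47 ≈ $86 million.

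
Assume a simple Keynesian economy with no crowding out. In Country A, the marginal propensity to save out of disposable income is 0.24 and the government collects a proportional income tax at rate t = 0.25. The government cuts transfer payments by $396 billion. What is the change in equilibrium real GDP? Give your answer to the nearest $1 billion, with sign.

−$700 billion

MPC = 1 − MPS = 1 − 0.24 = 0.76.
The transfer change shifts disposable income by −$396 billion, so first-round consumption changes by c·ΔTR = 0.76 × (−$396 billion) = −$300.96 billion.
Expenditure multiplier = 1/(1 − c(1−t)) = 1/(1 − 0.76×0.75) = 1/0.43 ≈ 2.326.
The transfer multiplier is c × k ≈ 1.767, so ΔY = k × (c·ΔTR) = (−$300.96 billion) / 0.43 ≈ −$700 billion.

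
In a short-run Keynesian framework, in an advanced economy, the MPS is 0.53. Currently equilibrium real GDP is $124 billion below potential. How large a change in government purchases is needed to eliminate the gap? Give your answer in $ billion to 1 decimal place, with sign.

MPC = 1 − MPS = 1 − 0.53 = 0.47.
Spending multiplier = 1/(1 − MPC) = 1/(1 − 0.47) = 1/0.53 ≈ 1.887.
Need ΔY = +$124 billion, so ΔG = ΔY/k = (+$124 billion) × 0.53 ≈ +$65.7 billion.
The government should increase government purchases by $65.7 billion.

+$65.7 billion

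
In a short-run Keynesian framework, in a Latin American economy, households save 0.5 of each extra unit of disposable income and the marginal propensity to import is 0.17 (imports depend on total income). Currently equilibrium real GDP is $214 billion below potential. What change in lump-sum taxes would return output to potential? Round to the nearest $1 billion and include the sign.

−$287 billion

MPC = 1 − MPS = 1 − 0.5 = 0.5.
Spending multiplier = 1/(1 − c + m) = 1/(1 − 0.5 + 0.17) = 1/0.67 ≈ 1.493.
Tax multiplier = −c·k = −0.5/0.67 ≈ −0.746. Need ΔY = +$214 billion, so ΔT = ΔY/(−c·k) = −(+$214 billion) × 0.67 / 0.5 ≈ −$287 billion.
The government should cut lump-sum taxes by $287 billion.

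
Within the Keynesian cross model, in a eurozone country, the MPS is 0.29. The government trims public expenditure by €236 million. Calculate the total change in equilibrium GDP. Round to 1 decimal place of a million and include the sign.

MPC = 1 − MPS = 1 − 0.29 = 0.71.
Spending multiplier = 1/(1 − MPC) = 1/(1 − 0.71) = 1/0.29 ≈ 3.448.
ΔY = k × ΔG = (−€236 million) / 0.29 ≈ −€813.8 million.

−€813.8 million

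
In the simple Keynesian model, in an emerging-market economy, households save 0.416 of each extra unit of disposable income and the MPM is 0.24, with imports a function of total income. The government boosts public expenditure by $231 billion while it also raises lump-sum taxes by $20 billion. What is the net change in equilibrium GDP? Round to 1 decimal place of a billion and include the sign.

+$334.3 billion

MPC = 1 − MPS = 1 − 0.416 = 0.584.
Expenditure multiplier = 1/(1 − c + m) = 1/(1 − 0.584 + 0.24) = 1/0.656 ≈ 1.524.
ΔG contributes k·ΔG = (+$231 billion) / 0.656 ≈ +$352.1 billion.
ΔT of +$20 billion changes first-round spending by −c·ΔT = −$11.68 billion, contributing k·(−c·ΔT) = (−$11.68 billion) / 0.656 ≈ −$17.8 billion.
Net ΔY = k(ΔG − c·ΔT) = (+$219.32 billion) / 0.656 ≈ +$334.3 billion.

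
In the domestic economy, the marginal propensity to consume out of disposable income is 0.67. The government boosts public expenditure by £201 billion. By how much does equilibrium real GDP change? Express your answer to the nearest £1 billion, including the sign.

Expenditure multiplier = 1/(1 − MPC) = 1/(1 − 0.67) = 1/0.33 ≈ 3.03.
ΔY = k × ΔG = (+£201 billion) / 0.33 ≈ +£609 billion.

+£609 billion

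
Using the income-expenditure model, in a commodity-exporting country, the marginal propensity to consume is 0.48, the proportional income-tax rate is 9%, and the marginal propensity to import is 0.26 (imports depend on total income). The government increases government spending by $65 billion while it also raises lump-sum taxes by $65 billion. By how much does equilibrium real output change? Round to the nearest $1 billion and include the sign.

+$41 billion

Expenditure multiplier = 1/(1 − c(1−t) + m) = 1/(1 − 0.48×0.91 + 0.26) = 1/0.8232 ≈ 1.215.
ΔG contributes k·ΔG = (+$65 billion) / 0.8232 ≈ +$79 billion.
ΔT of +$65 billion changes first-round spending by −c·ΔT = −$31.2 billion, contributing k·(−c·ΔT) = (−$31.2 billion) / 0.8232 ≈ −$37.9 billion.
Net ΔY = k(ΔG − c·ΔT) = (+$33.8 billion) / 0.8232 ≈ +$41 billion.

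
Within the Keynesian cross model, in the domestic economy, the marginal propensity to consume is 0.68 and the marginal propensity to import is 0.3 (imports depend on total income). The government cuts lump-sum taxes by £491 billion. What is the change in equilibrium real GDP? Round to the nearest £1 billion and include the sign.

A lump-sum tax change of −£491 billion shifts disposable income by +£491 billion; first-round consumption changes by −c × ΔT = −0.68 × (−£491 billion) = +£333.88 billion.
Expenditure multiplier = 1/(1 − c + m) = 1/(1 − 0.68 + 0.3) = 1/0.62 ≈ 1.613.
The tax multiplier is −c × k ≈ −1.097, so ΔY = k × (−c·ΔT) = (+£333.88 billion) / 0.62 ≈ +£539 billion.

+£539 billion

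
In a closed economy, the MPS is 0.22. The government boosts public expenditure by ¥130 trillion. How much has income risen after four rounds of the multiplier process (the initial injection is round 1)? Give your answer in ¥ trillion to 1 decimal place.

¥372.2 trillion

MPC = 1 − MPS = 1 − 0.22 = 0.78.
Round 1 adds ΔG = ¥130 trillion; each later round is MPC = 0.78 times the previous.
After 4 rounds: 130 + 101.4 + 79.092 + 61.69176 = ΔG·(1 − c^4)/(1 − c) = 130 × (1 − 0.37015056)/0.22 ≈ ¥372.2 trillion.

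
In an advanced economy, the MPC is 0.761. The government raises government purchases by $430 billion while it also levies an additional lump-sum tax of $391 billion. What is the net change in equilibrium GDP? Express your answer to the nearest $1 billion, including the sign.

+$554 billion

Expenditure multiplier = 1/(1 − MPC) = 1/(1 − 0.761) = 1/0.239 ≈ 4.184.
ΔG contributes k·ΔG = (+$430 billion) / 0.239 ≈ +$1,799.2 billion.
ΔT of +$391 billion changes first-round spending by −c·ΔT = −$297.551 billion, contributing k·(−c·ΔT) = (−$297.551 billion) / 0.239 ≈ −$1,245 billion.
Net ΔY = k(ΔG − c·ΔT) = (+$132.449 billion) / 0.239 ≈ +$554 billion.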